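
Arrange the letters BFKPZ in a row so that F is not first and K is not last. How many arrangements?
By inclusion-exclusion: 5! - 2×(5-1)! + (5-2)! = 120 - 48 + 6 = 78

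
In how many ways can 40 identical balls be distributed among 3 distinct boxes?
C(40+3-1, 3-1) = C(42, 2) = 861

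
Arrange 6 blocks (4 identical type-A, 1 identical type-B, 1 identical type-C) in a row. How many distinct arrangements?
6! / (4! × 1! × 1!) = 30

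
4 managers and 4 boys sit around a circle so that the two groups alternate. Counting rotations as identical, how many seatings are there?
Fix one of the managers: (4-1)! ways for the remaining managers, × 4! ways for the boys = 6 × 24 = 144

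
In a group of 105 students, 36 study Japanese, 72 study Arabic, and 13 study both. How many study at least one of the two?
|A∪B| = |A| + |B| - |A∩B| = 36 + 72 - 13 = 95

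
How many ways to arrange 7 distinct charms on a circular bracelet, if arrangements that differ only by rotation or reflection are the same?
(7-1)!/2 = 720/2 = 360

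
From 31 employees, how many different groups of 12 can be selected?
C(31,12) = 31!/(12!×19!) = 141120525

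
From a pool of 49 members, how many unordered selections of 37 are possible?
C(49,37) = 49!/(37!×12!) = 92263734836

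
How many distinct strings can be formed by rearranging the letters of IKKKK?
5! / (4! × 1!) = 5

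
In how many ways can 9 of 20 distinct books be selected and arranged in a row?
P(20,9) = 20!/(20-9)! = 60949324800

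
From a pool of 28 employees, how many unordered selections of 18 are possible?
C(28,18) = 28!/(18!×10!) = 13123110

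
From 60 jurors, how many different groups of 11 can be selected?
C(60,11) = 60!/(11!×49!) = 342700125300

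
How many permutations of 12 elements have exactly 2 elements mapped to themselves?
Choose the 2 fixed points C(12,2) = 66, derange the rest: !10 = Σ_{j=0}^{10} (-1)^j·10!/j! = 3628800 - 3628800 + 1814400 - 604800 + 151200 - 30240 + 5040 - 720 + 90 - 10 + 1 = 1334961. Product = 66 × 1334961 = 88107426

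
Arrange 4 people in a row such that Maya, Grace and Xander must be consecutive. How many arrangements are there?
Treat the 3 as one block: (4-3+1)! × 3! = 2 × 6 = 12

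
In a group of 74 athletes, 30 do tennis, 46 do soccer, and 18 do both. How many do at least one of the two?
|A∪B| = |A| + |B| - |A∩B| = 30 + 46 - 18 = 58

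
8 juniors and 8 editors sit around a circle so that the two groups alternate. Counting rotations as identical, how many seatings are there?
Fix one of the juniors: (8-1)! ways for the remaining juniors, × 8! ways for the editors = 5040 × 40320 = 203212800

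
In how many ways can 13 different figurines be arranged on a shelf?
13! = 6227020800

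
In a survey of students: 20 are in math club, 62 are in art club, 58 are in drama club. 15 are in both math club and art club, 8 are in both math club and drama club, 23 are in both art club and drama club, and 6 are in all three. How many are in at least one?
|A∪B∪C| = 20+62+58-15-8-23+6 = 100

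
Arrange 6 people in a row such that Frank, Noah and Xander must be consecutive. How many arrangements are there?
Treat the 3 as one block: (6-3+1)! × 3! = 24 × 6 = 144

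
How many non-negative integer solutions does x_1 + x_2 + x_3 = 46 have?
C(46+3-1, 3-1) = C(48, 2) = 1128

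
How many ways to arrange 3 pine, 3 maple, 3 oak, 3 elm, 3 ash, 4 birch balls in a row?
19! / (3! × 3! × 3! × 3! × 3! × 4!) = 651819168000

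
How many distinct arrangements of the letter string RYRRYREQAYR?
11! / (1! × 5! × 3! × 1! × 1!) = 55440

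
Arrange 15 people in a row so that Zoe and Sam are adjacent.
Treat as block: (15-1)! × 2! = 87178291200 × 2 = 174356582400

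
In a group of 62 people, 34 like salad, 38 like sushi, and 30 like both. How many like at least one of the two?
|A∪B| = |A| + |B| - |A∩B| = 34 + 38 - 30 = 42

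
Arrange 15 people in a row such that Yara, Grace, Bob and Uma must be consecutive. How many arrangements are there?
Treat the 4 as one block: (15-4+1)! × 4! = 479001600 × 24 = 11496038400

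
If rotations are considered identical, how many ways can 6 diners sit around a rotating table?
Circular: fix one position, arrange the rest. (6-1)! = 120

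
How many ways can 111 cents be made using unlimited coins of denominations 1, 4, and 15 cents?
Coefficient of x^111 in 1/(1-x^1) · 1/(1-x^4) · 1/(1-x^15). Case on j = number of 15-cent coins (j = 0..7); remainder r = 111 - 15j is made from {1,4} in ⌊r/4⌋+1 ways. r = 111, 96, 81, 66, 51, 36, 21, 6 → 28 + 25 + 21 + 17 + 13 + 10 + 6 + 2 = 122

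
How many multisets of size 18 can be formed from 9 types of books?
C(18+9-1, 9-1) = C(26, 8) = 1562275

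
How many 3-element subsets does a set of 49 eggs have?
C(49,3) = 49!/(3!×46!) = 18424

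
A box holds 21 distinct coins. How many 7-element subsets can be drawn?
C(21,7) = 21!/(7!×14!) = 116280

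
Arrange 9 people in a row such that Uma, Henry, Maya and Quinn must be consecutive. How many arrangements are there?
Treat the 4 as one block: (9-4+1)! × 4! = 720 × 24 = 17280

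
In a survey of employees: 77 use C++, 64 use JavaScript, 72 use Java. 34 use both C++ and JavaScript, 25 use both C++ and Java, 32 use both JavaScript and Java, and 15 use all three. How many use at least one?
|A∪B∪C| = 77+64+72-34-25-32+15 = 137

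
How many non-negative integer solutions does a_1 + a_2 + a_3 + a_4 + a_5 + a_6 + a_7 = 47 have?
C(47+7-1, 7-1) = C(53, 6) = 22957480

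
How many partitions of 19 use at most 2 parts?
By conjugation, equals partitions of 19 into parts ≤ 2. Let r_j(i) = number of partitions of i into parts ≤ j, for i = 0..19. r_1(i) = 1 for all i; r_j(i) = r_{j-1}(i) + r_j(i-j). Rows j = 2..2: ≤2: 1 1 2 2 3 3 4 4 5 5 6 6 7 7 8 8 9 9 10 10. r_2(19) = 10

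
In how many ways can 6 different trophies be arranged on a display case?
6! = 720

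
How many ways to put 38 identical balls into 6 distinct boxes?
C(38+6-1, 6-1) = C(43, 5) = 962598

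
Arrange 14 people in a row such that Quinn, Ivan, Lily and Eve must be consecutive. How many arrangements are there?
Treat the 4 as one block: (14-4+1)! × 4! = 39916800 × 24 = 958003200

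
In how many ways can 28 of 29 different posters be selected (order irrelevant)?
C(29,28) = 29!/(28!×1!) = 29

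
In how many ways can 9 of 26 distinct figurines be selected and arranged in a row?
P(26,9) = 26!/(26-9)! = 1133836704000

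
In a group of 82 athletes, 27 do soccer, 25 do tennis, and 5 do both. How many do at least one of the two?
|A∪B| = |A| + |B| - |A∩B| = 27 + 25 - 5 = 47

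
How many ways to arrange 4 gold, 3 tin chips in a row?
7! / (4! × 3!) = 35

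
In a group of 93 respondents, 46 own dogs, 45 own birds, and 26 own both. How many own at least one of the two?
|A∪B| = |A| + |B| - |A∩B| = 46 + 45 - 26 = 65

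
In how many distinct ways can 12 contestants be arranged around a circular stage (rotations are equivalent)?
Circular: fix one position, arrange the rest. (12-1)! = 39916800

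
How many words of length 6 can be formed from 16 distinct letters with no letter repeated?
P(16,6) = 16!/(16-6)! = 5765760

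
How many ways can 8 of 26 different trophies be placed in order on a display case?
P(26,8) = 26!/(26-8)! = 62990928000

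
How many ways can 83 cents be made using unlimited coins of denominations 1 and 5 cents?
Coefficient of x^83 in 1/(1-x^1) · 1/(1-x^5). Use j coins of 5 for j = 0..⌊83/5⌋ = 16, the rest in 1s: 16 + 1 = 17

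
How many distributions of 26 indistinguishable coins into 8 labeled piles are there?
C(26+8-1, 8-1) = C(33, 7) = 4272048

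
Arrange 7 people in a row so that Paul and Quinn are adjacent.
Treat as block: (7-1)! × 2! = 720 × 2 = 1440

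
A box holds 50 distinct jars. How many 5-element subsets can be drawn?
C(50,5) = 50!/(5!×45!) = 2118760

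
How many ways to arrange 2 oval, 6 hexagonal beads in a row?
8! / (2! × 6!) = 28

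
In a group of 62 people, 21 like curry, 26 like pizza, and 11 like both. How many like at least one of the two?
|A∪B| = |A| + |B| - |A∩B| = 21 + 26 - 11 = 36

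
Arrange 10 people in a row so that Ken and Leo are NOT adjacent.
Total - adjacent = 10! - (10-1)!×2 = 3628800 - 725760 = 2903040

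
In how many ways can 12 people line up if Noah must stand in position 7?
Fix one position: (12-1)! = 39916800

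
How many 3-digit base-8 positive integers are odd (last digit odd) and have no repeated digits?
Last∈{1,3,5,7}. Last=0: 0. Last nonzero: 4×6×P(6,1) = 144. Total = 144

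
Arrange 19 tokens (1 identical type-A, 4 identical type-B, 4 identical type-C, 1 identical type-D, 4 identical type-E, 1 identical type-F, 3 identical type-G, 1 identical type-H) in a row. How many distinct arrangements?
19! / (1! × 4! × 4! × 1! × 4! × 1! × 3! × 1!) = 1466593128000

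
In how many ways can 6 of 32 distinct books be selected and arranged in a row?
P(32,6) = 32!/(32-6)! = 652458240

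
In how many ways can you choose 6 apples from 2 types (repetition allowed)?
C(6+2-1, 2-1) = C(7, 1) = 7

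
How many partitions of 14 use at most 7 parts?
By conjugation, equals partitions of 14 into parts ≤ 7. Let r_j(i) = number of partitions of i into parts ≤ j, for i = 0..14. r_1(i) = 1 for all i; r_j(i) = r_{j-1}(i) + r_j(i-j). Rows j = 2..7: ≤2: 1 1 2 2 3 3 4 4 5 5 6 6 7 7 8; ≤3: 1 1 2 3 4 5 7 8 10 12 14 16 19 21 24; ≤4: 1 1 2 3 5 6 9 11 15 18 23 27 34 39 47; ≤5: 1 1 2 3 5 7 10 13 18 23 30 37 47 57 70; ≤6: 1 1 2 3 5 7 11 14 20 26 35 44 58 71 90; ≤7: 1 1 2 3 5 7 11 15 21 28 38 49 65 82 105. r_7(14) = 105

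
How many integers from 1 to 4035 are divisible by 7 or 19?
⌊4035/7⌋ + ⌊4035/19⌋ - ⌊4035/133⌋ = 576 + 212 - 30 = 758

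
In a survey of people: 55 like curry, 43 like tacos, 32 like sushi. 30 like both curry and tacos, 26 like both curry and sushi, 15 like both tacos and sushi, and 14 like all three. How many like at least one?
|A∪B∪C| = 55+43+32-30-26-15+14 = 73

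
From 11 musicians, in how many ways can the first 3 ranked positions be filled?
P(11,3) = 11!/(11-3)! = 990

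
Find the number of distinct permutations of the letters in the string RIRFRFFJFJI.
11! / (3! × 2! × 4! × 2!) = 69300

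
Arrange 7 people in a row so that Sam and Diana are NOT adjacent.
Total - adjacent = 7! - (7-1)!×2 = 5040 - 1440 = 3600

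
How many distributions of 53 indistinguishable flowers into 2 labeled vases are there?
C(53+2-1, 2-1) = C(54, 1) = 54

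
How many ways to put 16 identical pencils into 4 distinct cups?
C(16+4-1, 4-1) = C(19, 3) = 969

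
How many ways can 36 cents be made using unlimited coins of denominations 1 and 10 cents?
Coefficient of x^36 in 1/(1-x^1) · 1/(1-x^10). Use j coins of 10 for j = 0..⌊36/10⌋ = 3, the rest in 1s: 3 + 1 = 4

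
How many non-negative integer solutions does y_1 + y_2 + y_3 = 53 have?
C(53+3-1, 3-1) = C(55, 2) = 1485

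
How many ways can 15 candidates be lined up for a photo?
15! = 1307674368000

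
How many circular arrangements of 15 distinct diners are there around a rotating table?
Circular: fix one position, arrange the rest. (15-1)! = 87178291200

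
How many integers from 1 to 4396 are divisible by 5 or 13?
⌊4396/5⌋ + ⌊4396/13⌋ - ⌊4396/65⌋ = 879 + 338 - 67 = 1150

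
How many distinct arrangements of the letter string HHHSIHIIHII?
11! / (5! × 5! × 1!) = 2772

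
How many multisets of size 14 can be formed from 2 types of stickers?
C(14+2-1, 2-1) = C(15, 1) = 15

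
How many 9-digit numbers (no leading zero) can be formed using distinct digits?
First digit: 9 choices (nonzero). Then descending: 9 × 9 × 8 × 7 × 6 × 5 × 4 × 3 × 2 = 3265920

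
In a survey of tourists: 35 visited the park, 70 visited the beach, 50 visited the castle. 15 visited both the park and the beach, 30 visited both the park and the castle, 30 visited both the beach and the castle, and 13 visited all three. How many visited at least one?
|A∪B∪C| = 35+70+50-15-30-30+13 = 93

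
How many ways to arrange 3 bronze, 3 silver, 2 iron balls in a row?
8! / (3! × 3! × 2!) = 560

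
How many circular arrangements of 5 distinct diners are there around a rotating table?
Circular: fix one position, arrange the rest. (5-1)! = 24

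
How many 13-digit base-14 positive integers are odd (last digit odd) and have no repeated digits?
Last∈{1,3,5,7,9,11,13}. Last=0: 0. Last nonzero: 7×12×P(12,11) = 40236134400. Total = 40236134400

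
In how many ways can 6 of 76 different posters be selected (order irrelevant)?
C(76,6) = 76!/(6!×70!) = 218618940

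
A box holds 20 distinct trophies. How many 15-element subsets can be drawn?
C(20,15) = 20!/(15!×5!) = 15504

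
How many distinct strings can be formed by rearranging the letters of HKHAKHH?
7! / (2! × 4! × 1!) = 105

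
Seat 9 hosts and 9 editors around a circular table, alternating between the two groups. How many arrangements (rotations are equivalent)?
Fix one of the hosts: (9-1)! ways for the remaining hosts, × 9! ways for the editors = 40320 × 362880 = 14631321600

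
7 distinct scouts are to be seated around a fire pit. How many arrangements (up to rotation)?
Circular: fix one position, arrange the rest. (7-1)! = 720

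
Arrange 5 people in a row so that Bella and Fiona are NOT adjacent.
Total - adjacent = 5! - (5-1)!×2 = 120 - 48 = 72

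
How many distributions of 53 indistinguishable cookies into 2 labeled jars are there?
C(53+2-1, 2-1) = C(54, 1) = 54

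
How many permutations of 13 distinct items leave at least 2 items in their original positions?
Exactly j fixed points: C(13,j)·!(13-j); sum over j ≥ 2 (derangement numbers via !m = (m-1)·(!(m-1) + !(m-2)): !0..!11 = 1, 0, 1, 2, 9, 44, 265, 1854, 14833, 133496, 1334961, 14684570). Σ_{j=2}^{13} C(13,j)·!(13-j) = C(13,2)·!11 + C(13,3)·!10 + C(13,4)·!9 + C(13,5)·!8 + C(13,6)·!7 + C(13,7)·!6 + C(13,8)·!5 + C(13,9)·!4 + C(13,10)·!3 + C(13,11)·!2 + C(13,12)·!1 + C(13,13)·!0 = 78·14684570 + 286·1334961 + 715·133496 + 1287·14833 + 1716·1854 + 1716·265 + 1287·44 + 715·9 + 286·2 + 78·1 + 13·0 + 1·1 = 1645434935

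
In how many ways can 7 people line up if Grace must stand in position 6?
Fix one position: (7-1)! = 720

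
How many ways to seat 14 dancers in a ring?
Circular: fix one position, arrange the rest. (14-1)! = 6227020800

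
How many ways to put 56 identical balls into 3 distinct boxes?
C(56+3-1, 3-1) = C(58, 2) = 1653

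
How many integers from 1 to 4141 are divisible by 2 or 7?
⌊4141/2⌋ + ⌊4141/7⌋ - ⌊4141/14⌋ = 2070 + 591 - 295 = 2366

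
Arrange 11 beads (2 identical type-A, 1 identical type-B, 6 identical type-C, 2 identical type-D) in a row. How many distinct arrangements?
11! / (2! × 1! × 6! × 2!) = 13860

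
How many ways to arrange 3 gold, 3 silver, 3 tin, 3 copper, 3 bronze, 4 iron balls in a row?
19! / (3! × 3! × 3! × 3! × 3! × 4!) = 651819168000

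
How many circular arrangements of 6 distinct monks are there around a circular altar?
Circular: fix one position, arrange the rest. (6-1)! = 120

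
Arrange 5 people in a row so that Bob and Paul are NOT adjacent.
Total - adjacent = 5! - (5-1)!×2 = 120 - 48 = 72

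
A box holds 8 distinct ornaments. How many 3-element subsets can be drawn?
C(8,3) = 8!/(3!×5!) = 56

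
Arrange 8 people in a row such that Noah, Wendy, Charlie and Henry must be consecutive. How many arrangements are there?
Treat the 4 as one block: (8-4+1)! × 4! = 120 × 24 = 2880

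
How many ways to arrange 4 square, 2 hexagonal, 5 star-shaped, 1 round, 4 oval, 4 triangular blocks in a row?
20! / (4! × 2! × 5! × 1! × 4! × 4!) = 733296564000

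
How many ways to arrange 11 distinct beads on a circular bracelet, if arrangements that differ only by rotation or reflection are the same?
(11-1)!/2 = 3628800/2 = 1814400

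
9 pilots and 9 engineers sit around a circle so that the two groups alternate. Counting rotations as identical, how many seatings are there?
Fix one of the pilots: (9-1)! ways for the remaining pilots, × 9! ways for the engineers = 40320 × 362880 = 14631321600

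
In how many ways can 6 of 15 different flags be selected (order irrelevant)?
C(15,6) = 15!/(6!×9!) = 5005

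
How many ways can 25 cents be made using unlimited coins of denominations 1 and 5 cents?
Coefficient of x^25 in 1/(1-x^1) · 1/(1-x^5). Use j coins of 5 for j = 0..⌊25/5⌋ = 5, the rest in 1s: 5 + 1 = 6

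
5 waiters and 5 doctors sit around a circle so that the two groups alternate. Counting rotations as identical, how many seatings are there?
Fix one of the waiters: (5-1)! ways for the remaining waiters, × 5! ways for the doctors = 24 × 120 = 2880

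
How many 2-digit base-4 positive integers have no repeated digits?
First digit: 3 choices (nonzero). Then descending: 3 × 3 = 9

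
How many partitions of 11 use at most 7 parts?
By conjugation, equals partitions of 11 into parts ≤ 7. Let r_j(i) = number of partitions of i into parts ≤ j, for i = 0..11. r_1(i) = 1 for all i; r_j(i) = r_{j-1}(i) + r_j(i-j). Rows j = 2..7: ≤2: 1 1 2 2 3 3 4 4 5 5 6 6; ≤3: 1 1 2 3 4 5 7 8 10 12 14 16; ≤4: 1 1 2 3 5 6 9 11 15 18 23 27; ≤5: 1 1 2 3 5 7 10 13 18 23 30 37; ≤6: 1 1 2 3 5 7 11 14 20 26 35 44; ≤7: 1 1 2 3 5 7 11 15 21 28 38 49. r_7(11) = 49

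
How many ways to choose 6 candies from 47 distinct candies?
C(47,6) = 47!/(6!×41!) = 10737573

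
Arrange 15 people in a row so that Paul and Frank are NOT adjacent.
Total - adjacent = 15! - (15-1)!×2 = 1307674368000 - 174356582400 = 1133317785600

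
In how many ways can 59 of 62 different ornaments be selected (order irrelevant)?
C(62,59) = 62!/(59!×3!) = 37820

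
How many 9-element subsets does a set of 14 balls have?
C(14,9) = 14!/(9!×5!) = 2002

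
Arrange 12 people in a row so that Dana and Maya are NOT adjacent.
Total - adjacent = 12! - (12-1)!×2 = 479001600 - 79833600 = 399168000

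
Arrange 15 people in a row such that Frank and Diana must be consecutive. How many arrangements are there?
Treat the 2 as one block: (15-2+1)! × 2! = 87178291200 × 2 = 174356582400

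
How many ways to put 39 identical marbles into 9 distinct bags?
C(39+9-1, 9-1) = C(47, 8) = 314457495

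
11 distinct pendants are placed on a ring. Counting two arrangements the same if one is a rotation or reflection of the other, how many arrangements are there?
(11-1)!/2 = 3628800/2 = 1814400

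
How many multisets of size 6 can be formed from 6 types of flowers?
C(6+6-1, 6-1) = C(11, 5) = 462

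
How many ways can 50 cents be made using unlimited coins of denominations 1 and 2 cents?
Coefficient of x^50 in 1/(1-x^1) · 1/(1-x^2). Use j coins of 2 for j = 0..⌊50/2⌋ = 25, the rest in 1s: 25 + 1 = 26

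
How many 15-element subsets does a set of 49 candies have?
C(49,15) = 49!/(15!×34!) = 1575580702584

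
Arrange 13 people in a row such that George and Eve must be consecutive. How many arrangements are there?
Treat the 2 as one block: (13-2+1)! × 2! = 479001600 × 2 = 958003200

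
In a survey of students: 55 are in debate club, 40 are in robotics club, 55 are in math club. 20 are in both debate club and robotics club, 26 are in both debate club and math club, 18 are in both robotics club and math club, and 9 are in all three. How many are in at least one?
|A∪B∪C| = 55+40+55-20-26-18+9 = 95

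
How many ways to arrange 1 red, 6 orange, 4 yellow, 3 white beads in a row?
14! / (1! × 6! × 4! × 3!) = 840840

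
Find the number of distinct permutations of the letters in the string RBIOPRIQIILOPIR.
15! / (3! × 1! × 1! × 1! × 2! × 5! × 2!) = 454053600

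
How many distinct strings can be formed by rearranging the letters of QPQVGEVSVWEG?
12! / (2! × 3! × 2! × 1! × 1! × 1! × 2!) = 9979200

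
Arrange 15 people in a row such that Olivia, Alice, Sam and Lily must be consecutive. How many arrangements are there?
Treat the 4 as one block: (15-4+1)! × 4! = 479001600 × 24 = 11496038400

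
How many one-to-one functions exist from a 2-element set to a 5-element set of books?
P(5,2) = 5!/(5-2)! = 20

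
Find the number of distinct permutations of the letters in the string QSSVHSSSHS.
10! / (6! × 1! × 2! × 1!) = 2520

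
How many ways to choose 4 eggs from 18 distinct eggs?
C(18,4) = 18!/(4!×14!) = 3060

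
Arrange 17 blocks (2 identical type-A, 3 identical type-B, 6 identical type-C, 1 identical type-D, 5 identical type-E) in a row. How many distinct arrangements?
17! / (2! × 3! × 6! × 1! × 5!) = 343062720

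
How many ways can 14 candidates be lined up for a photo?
14! = 87178291200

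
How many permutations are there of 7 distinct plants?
7! = 5040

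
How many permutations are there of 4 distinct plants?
4! = 24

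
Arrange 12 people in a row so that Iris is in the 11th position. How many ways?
Fix one position: (12-1)! = 39916800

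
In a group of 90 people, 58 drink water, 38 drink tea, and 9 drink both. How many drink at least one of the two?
|A∪B| = |A| + |B| - |A∩B| = 58 + 38 - 9 = 87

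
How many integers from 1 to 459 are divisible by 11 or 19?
⌊459/11⌋ + ⌊459/19⌋ - ⌊459/209⌋ = 41 + 24 - 2 = 63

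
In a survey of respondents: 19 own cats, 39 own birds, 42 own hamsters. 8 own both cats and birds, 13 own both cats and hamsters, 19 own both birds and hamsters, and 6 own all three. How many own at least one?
|A∪B∪C| = 19+39+42-8-13-19+6 = 66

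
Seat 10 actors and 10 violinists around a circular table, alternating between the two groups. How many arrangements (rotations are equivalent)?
Fix one of the actors: (10-1)! ways for the remaining actors, × 10! ways for the violinists = 362880 × 3628800 = 1316818944000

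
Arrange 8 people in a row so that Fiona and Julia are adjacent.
Treat as block: (8-1)! × 2! = 5040 × 2 = 10080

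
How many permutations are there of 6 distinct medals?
6! = 720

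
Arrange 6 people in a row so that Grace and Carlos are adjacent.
Treat as block: (6-1)! × 2! = 120 × 2 = 240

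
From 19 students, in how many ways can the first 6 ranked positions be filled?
P(19,6) = 19!/(19-6)! = 19535040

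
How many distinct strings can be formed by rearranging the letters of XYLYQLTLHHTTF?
13! / (1! × 1! × 3! × 3! × 2! × 1! × 2!) = 43243200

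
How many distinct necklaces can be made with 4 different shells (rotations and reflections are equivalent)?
(4-1)!/2 = 6/2 = 3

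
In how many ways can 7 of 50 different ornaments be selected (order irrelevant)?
C(50,7) = 50!/(7!×43!) = 99884400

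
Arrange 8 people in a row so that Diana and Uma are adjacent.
Treat as block: (8-1)! × 2! = 5040 × 2 = 10080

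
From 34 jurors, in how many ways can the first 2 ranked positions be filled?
P(34,2) = 34!/(34-2)! = 1122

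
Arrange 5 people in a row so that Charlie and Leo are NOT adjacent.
Total - adjacent = 5! - (5-1)!×2 = 120 - 48 = 72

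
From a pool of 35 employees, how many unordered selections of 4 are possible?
C(35,4) = 35!/(4!×31!) = 52360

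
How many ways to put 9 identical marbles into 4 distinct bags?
C(9+4-1, 4-1) = C(12, 3) = 220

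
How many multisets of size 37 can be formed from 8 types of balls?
C(37+8-1, 8-1) = C(44, 7) = 38320568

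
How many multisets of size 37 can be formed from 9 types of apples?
C(37+9-1, 9-1) = C(45, 8) = 215553195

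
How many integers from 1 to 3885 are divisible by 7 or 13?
⌊3885/7⌋ + ⌊3885/13⌋ - ⌊3885/91⌋ = 555 + 298 - 42 = 811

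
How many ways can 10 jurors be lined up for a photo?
10! = 3628800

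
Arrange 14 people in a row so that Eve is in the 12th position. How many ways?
Fix one position: (14-1)! = 6227020800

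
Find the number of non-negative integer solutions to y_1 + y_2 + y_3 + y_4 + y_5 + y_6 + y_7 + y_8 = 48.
C(48+8-1, 8-1) = C(55, 7) = 202927725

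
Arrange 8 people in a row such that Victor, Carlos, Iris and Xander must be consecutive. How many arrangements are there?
Treat the 4 as one block: (8-4+1)! × 4! = 120 × 24 = 2880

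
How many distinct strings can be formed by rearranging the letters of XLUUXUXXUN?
10! / (4! × 1! × 1! × 4!) = 6300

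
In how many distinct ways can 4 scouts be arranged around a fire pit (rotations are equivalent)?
Circular: fix one position, arrange the rest. (4-1)! = 6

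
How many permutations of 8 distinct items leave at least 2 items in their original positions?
Exactly j fixed points: C(8,j)·!(8-j); sum over j ≥ 2 (derangement numbers via !m = (m-1)·(!(m-1) + !(m-2)): !0..!6 = 1, 0, 1, 2, 9, 44, 265). Σ_{j=2}^{8} C(8,j)·!(8-j) = C(8,2)·!6 + C(8,3)·!5 + C(8,4)·!4 + C(8,5)·!3 + C(8,6)·!2 + C(8,7)·!1 + C(8,8)·!0 = 28·265 + 56·44 + 70·9 + 56·2 + 28·1 + 8·0 + 1·1 = 10655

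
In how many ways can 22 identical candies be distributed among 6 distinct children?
C(22+6-1, 6-1) = C(27, 5) = 80730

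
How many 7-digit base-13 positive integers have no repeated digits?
First digit: 12 choices (nonzero). Then descending: 12 × 12 × 11 × 10 × 9 × 8 × 7 = 7983360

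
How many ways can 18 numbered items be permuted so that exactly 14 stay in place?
Choose the 14 fixed points C(18,14) = 3060, derange the rest: !4 = Σ_{j=0}^{4} (-1)^j·4!/j! = 24 - 24 + 12 - 4 + 1 = 9. Product = 3060 × 9 = 27540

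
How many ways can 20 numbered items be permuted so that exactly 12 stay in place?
Choose the 12 fixed points C(20,12) = 125970, derange the rest: !8 = Σ_{j=0}^{8} (-1)^j·8!/j! = 40320 - 40320 + 20160 - 6720 + 1680 - 336 + 56 - 8 + 1 = 14833. Product = 125970 × 14833 = 1868513010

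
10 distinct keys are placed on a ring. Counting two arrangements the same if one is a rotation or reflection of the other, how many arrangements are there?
(10-1)!/2 = 362880/2 = 181440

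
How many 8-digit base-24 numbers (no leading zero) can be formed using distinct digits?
First digit: 23 choices (nonzero). Then descending: 23 × 23 × 22 × 21 × 20 × 19 × 18 × 17 = 28418599440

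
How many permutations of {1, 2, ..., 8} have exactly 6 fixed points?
Choose the 6 fixed points C(8,6) = 28, derange the rest: !2 = Σ_{j=0}^{2} (-1)^j·2!/j! = 2 - 2 + 1 = 1. Product = 28 × 1 = 28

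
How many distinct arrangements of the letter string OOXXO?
5! / (3! × 2!) = 10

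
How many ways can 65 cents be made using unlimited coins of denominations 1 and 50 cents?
Coefficient of x^65 in 1/(1-x^1) · 1/(1-x^50). Use j coins of 50 for j = 0..⌊65/50⌋ = 1, the rest in 1s: 1 + 1 = 2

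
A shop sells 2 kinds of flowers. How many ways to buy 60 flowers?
C(60+2-1, 2-1) = C(61, 1) = 61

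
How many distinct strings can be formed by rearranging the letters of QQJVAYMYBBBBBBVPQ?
17! / (2! × 1! × 1! × 1! × 2! × 3! × 6! × 1!) = 20583763200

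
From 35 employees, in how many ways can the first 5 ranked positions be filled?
P(35,5) = 35!/(35-5)! = 38955840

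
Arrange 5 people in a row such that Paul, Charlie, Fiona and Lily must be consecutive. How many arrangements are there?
Treat the 4 as one block: (5-4+1)! × 4! = 2 × 24 = 48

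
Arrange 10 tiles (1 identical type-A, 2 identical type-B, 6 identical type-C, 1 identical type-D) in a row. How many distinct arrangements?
10! / (1! × 2! × 6! × 1!) = 2520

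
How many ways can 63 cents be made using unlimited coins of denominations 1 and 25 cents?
Coefficient of x^63 in 1/(1-x^1) · 1/(1-x^25). Use j coins of 25 for j = 0..⌊63/25⌋ = 2, the rest in 1s: 2 + 1 = 3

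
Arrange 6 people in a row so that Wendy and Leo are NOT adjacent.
Total - adjacent = 6! - (6-1)!×2 = 720 - 240 = 480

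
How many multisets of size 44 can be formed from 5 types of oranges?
C(44+5-1, 5-1) = C(48, 4) = 194580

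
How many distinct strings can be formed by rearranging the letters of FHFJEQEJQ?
9! / (2! × 2! × 1! × 2! × 2!) = 22680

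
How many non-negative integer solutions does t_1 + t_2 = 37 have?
C(37+2-1, 2-1) = C(38, 1) = 38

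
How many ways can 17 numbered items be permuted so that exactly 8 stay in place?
Choose the 8 fixed points C(17,8) = 24310, derange the rest: !9 = Σ_{j=0}^{9} (-1)^j·9!/j! = 362880 - 362880 + 181440 - 60480 + 15120 - 3024 + 504 - 72 + 9 - 1 = 133496. Product = 24310 × 133496 = 3245287760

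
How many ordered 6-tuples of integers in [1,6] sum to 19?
Coefficient of x^19 in (x + x² + ... + x^6)^6. By inclusion-exclusion on dice exceeding 6: Σ_j (-1)^j C(6,j)·C(19-1-6j, 5) = C(6,0)·C(18,5) - C(6,1)·C(12,5) + C(6,2)·C(6,5) = 1·8568 - 6·792 + 15·6 = 3906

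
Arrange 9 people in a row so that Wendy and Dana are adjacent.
Treat as block: (9-1)! × 2! = 40320 × 2 = 80640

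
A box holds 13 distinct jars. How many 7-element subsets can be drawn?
C(13,7) = 13!/(7!×6!) = 1716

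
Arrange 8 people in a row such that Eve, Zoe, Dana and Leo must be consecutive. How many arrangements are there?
Treat the 4 as one block: (8-4+1)! × 4! = 120 × 24 = 2880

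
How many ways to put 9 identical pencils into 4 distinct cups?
C(9+4-1, 4-1) = C(12, 3) = 220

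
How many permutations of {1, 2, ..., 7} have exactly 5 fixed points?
Choose the 5 fixed points C(7,5) = 21, derange the rest: !2 = Σ_{j=0}^{2} (-1)^j·2!/j! = 2 - 2 + 1 = 1. Product = 21 × 1 = 21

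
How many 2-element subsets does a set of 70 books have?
C(70,2) = 70!/(2!×68!) = 2415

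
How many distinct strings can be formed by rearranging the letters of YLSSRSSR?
8! / (1! × 2! × 4! × 1!) = 840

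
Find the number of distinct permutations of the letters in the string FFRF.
4! / (1! × 3!) = 4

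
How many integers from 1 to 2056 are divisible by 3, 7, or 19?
⌊2056/3⌋+⌊2056/7⌋+⌊2056/19⌋ - ⌊2056/21⌋-⌊2056/57⌋-⌊2056/133⌋ + ⌊2056/399⌋ = 685+293+108 - 97-36-15 + 5 = 943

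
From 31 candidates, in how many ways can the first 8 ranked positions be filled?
P(31,8) = 31!/(31-8)! = 318073392000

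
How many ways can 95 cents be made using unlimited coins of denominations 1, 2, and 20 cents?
Coefficient of x^95 in 1/(1-x^1) · 1/(1-x^2) · 1/(1-x^20). Case on j = number of 20-cent coins (j = 0..4); remainder r = 95 - 20j is made from {1,2} in ⌊r/2⌋+1 ways. r = 95, 75, 55, 35, 15 → 48 + 38 + 28 + 18 + 8 = 140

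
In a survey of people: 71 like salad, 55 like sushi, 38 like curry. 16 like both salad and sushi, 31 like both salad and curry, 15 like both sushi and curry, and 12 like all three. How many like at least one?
|A∪B∪C| = 71+55+38-16-31-15+12 = 114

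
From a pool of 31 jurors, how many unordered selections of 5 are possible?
C(31,5) = 31!/(5!×26!) = 169911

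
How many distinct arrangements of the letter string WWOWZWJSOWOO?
12! / (1! × 5! × 4! × 1! × 1!) = 166320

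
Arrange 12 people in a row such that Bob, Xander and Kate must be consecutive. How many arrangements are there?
Treat the 3 as one block: (12-3+1)! × 3! = 3628800 × 6 = 21772800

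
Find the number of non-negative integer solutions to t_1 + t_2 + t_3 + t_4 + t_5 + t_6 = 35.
C(35+6-1, 6-1) = C(40, 5) = 658008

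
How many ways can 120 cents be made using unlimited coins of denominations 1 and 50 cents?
Coefficient of x^120 in 1/(1-x^1) · 1/(1-x^50). Use j coins of 50 for j = 0..⌊120/50⌋ = 2, the rest in 1s: 2 + 1 = 3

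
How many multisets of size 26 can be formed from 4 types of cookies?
C(26+4-1, 4-1) = C(29, 3) = 3654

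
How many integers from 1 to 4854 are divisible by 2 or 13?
⌊4854/2⌋ + ⌊4854/13⌋ - ⌊4854/26⌋ = 2427 + 373 - 186 = 2614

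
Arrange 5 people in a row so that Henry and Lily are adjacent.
Treat as block: (5-1)! × 2! = 24 × 2 = 48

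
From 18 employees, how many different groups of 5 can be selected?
C(18,5) = 18!/(5!×13!) = 8568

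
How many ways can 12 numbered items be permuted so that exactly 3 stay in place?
Choose the 3 fixed points C(12,3) = 220, derange the rest: !9 = Σ_{j=0}^{9} (-1)^j·9!/j! = 362880 - 362880 + 181440 - 60480 + 15120 - 3024 + 504 - 72 + 9 - 1 = 133496. Product = 220 × 133496 = 29369120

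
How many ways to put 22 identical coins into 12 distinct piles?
C(22+12-1, 12-1) = C(33, 11) = 193536720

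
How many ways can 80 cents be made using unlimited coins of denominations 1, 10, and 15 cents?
Coefficient of x^80 in 1/(1-x^1) · 1/(1-x^10) · 1/(1-x^15). Case on j = number of 15-cent coins (j = 0..5); remainder r = 80 - 15j is made from {1,10} in ⌊r/10⌋+1 ways. r = 80, 65, 50, 35, 20, 5 → 9 + 7 + 6 + 4 + 3 + 1 = 30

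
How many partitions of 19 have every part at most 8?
Let r_j(i) = number of partitions of i into parts ≤ j, for i = 0..19. r_1(i) = 1 for all i; r_j(i) = r_{j-1}(i) + r_j(i-j). Rows j = 2..8: ≤2: 1 1 2 2 3 3 4 4 5 5 6 6 7 7 8 8 9 9 10 10; ≤3: 1 1 2 3 4 5 7 8 10 12 14 16 19 21 24 27 30 33 37 40; ≤4: 1 1 2 3 5 6 9 11 15 18 23 27 34 39 47 54 64 72 84 94; ≤5: 1 1 2 3 5 7 10 13 18 23 30 37 47 57 70 84 101 119 141 164; ≤6: 1 1 2 3 5 7 11 14 20 26 35 44 58 71 90 110 136 163 199 235; ≤7: 1 1 2 3 5 7 11 15 21 28 38 49 65 82 105 131 164 201 248 300; ≤8: 1 1 2 3 5 7 11 15 22 29 40 52 70 89 116 146 186 230 288 352. r_8(19) = 352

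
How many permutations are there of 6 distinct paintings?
6! = 720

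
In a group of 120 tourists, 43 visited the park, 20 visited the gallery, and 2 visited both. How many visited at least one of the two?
|A∪B| = |A| + |B| - |A∩B| = 43 + 20 - 2 = 61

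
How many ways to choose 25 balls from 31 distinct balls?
C(31,25) = 31!/(25!×6!) = 736281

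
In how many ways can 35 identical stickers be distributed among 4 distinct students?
C(35+4-1, 4-1) = C(38, 3) = 8436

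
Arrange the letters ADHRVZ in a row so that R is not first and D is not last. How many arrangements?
By inclusion-exclusion: 6! - 2×(6-1)! + (6-2)! = 720 - 240 + 24 = 504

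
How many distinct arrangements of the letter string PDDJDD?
6! / (1! × 1! × 4!) = 30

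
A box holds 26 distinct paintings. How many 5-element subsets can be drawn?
C(26,5) = 26!/(5!×21!) = 65780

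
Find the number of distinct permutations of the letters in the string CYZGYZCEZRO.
11! / (2! × 3! × 1! × 1! × 2! × 1! × 1!) = 1663200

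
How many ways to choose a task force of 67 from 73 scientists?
C(73,67) = 73!/(67!×6!) = 170230452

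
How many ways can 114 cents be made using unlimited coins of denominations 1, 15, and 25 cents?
Coefficient of x^114 in 1/(1-x^1) · 1/(1-x^15) · 1/(1-x^25). Case on j = number of 25-cent coins (j = 0..4); remainder r = 114 - 25j is made from {1,15} in ⌊r/15⌋+1 ways. r = 114, 89, 64, 39, 14 → 8 + 6 + 5 + 3 + 1 = 23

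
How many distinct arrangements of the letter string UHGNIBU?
7! / (1! × 1! × 1! × 1! × 1! × 2!) = 2520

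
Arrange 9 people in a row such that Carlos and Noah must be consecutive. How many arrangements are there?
Treat the 2 as one block: (9-2+1)! × 2! = 40320 × 2 = 80640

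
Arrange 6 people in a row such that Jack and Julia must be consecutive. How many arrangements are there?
Treat the 2 as one block: (6-2+1)! × 2! = 120 × 2 = 240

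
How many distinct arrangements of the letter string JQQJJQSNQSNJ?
12! / (4! × 4! × 2! × 2!) = 207900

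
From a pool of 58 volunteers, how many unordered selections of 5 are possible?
C(58,5) = 58!/(5!×53!) = 4582116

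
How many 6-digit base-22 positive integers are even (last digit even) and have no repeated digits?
Last∈{0,2,4,6,8,10,12,14,16,18,20}. Last=0: 2441880. Last nonzero: 10×20×P(20,4) = 23256000. Total = 25697880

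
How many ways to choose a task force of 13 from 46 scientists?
C(46,13) = 46!/(13!×33!) = 101766230790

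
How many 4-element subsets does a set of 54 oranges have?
C(54,4) = 54!/(4!×50!) = 316251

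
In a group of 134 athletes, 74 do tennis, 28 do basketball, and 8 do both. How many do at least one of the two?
|A∪B| = |A| + |B| - |A∩B| = 74 + 28 - 8 = 94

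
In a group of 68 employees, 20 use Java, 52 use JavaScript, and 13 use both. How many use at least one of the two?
|A∪B| = |A| + |B| - |A∩B| = 20 + 52 - 13 = 59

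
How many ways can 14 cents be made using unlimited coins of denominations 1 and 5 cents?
Coefficient of x^14 in 1/(1-x^1) · 1/(1-x^5). Use j coins of 5 for j = 0..⌊14/5⌋ = 2, the rest in 1s: 2 + 1 = 3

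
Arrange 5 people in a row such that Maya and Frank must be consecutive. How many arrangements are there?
Treat the 2 as one block: (5-2+1)! × 2! = 24 × 2 = 48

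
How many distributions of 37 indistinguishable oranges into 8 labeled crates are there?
C(37+8-1, 8-1) = C(44, 7) = 38320568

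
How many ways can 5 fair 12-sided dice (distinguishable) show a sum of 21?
Coefficient of x^21 in (x + x² + ... + x^12)^5. By inclusion-exclusion on dice exceeding 12: Σ_j (-1)^j C(5,j)·C(21-1-12j, 4) = C(5,0)·C(20,4) - C(5,1)·C(8,4) = 1·4845 - 5·70 = 4495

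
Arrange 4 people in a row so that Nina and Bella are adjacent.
Treat as block: (4-1)! × 2! = 6 × 2 = 12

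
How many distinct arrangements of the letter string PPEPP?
5! / (1! × 4!) = 5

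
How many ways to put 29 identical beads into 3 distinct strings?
C(29+3-1, 3-1) = C(31, 2) = 465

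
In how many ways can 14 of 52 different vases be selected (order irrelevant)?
C(52,14) = 52!/(14!×38!) = 1768966344600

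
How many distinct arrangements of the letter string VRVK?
4! / (1! × 2! × 1!) = 12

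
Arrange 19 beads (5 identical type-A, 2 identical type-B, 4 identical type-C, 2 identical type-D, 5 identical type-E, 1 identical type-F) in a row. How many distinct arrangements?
19! / (5! × 2! × 4! × 2! × 5! × 1!) = 87995587680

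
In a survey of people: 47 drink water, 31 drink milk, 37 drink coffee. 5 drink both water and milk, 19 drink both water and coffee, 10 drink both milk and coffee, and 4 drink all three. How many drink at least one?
|A∪B∪C| = 47+31+37-5-19-10+4 = 85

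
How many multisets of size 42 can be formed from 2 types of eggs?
C(42+2-1, 2-1) = C(43, 1) = 43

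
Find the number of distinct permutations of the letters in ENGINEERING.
11! / (3! × 3! × 2! × 2! × 1!) = 277200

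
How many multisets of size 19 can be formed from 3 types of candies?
C(19+3-1, 3-1) = C(21, 2) = 210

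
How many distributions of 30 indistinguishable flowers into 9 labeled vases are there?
C(30+9-1, 9-1) = C(38, 8) = 48903492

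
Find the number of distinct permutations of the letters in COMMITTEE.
9! / (1! × 1! × 2! × 1! × 2! × 2!) = 45360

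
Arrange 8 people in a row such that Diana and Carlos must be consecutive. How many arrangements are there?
Treat the 2 as one block: (8-2+1)! × 2! = 5040 × 2 = 10080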